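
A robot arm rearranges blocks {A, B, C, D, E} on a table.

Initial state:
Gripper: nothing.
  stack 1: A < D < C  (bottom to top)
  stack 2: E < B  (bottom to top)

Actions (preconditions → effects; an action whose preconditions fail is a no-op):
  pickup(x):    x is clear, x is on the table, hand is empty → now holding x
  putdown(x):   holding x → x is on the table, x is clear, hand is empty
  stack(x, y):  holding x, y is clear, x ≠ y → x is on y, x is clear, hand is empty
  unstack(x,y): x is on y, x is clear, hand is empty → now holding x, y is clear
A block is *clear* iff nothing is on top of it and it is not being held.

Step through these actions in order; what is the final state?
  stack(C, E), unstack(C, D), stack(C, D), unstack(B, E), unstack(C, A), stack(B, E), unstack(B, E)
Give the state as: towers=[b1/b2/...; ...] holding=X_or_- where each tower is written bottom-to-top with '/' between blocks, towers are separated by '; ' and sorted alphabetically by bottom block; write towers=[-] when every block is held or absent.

step 1 (stack(C, E)) [no-op]: towers=[A/D/C; E/B] holding=-
step 2 (unstack(C, D)): towers=[A/D; E/B] holding=C
step 3 (stack(C, D)): towers=[A/D/C; E/B] holding=-
step 4 (unstack(B, E)): towers=[A/D/C; E] holding=B
step 5 (unstack(C, A)) [no-op]: towers=[A/D/C; E] holding=B
step 6 (stack(B, E)): towers=[A/D/C; E/B] holding=-
step 7 (unstack(B, E)): towers=[A/D/C; E] holding=B

towers=[A/D/C; E] holding=B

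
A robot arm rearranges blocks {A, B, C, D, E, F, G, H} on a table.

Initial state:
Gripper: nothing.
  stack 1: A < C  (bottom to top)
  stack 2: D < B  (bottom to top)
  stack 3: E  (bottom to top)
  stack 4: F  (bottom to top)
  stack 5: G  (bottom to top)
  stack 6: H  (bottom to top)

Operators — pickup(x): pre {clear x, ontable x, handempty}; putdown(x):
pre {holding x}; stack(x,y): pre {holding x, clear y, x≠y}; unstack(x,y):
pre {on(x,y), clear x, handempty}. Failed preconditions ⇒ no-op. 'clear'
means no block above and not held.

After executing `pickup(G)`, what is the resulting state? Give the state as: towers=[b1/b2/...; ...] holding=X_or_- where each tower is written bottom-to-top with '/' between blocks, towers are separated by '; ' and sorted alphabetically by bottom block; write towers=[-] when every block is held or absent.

before: towers=[A/C; D/B; E; F; G; H] holding=-
pre[pickup(G)]: clear(G) ✓, ontable(G) ✓, handempty ✓
all met → apply pickup(G)
after:  towers=[A/C; D/B; E; F; H] holding=G

towers=[A/C; D/B; E; F; H] holding=G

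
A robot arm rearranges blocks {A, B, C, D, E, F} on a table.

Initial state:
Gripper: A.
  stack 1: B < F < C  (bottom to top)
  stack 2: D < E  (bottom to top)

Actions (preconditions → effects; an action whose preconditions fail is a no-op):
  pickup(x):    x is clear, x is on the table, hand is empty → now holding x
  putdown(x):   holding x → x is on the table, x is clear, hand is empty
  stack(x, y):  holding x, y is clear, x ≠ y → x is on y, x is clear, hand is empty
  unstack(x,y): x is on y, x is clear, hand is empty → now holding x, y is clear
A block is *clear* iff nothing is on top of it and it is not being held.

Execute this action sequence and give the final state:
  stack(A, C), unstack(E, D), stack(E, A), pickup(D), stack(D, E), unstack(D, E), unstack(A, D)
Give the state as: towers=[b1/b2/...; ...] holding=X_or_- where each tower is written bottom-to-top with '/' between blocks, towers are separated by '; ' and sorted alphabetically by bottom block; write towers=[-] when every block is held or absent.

step 1 (stack(A, C)): towers=[B/F/C/A; D/E] holding=-
step 2 (unstack(E, D)): towers=[B/F/C/A; D] holding=E
step 3 (stack(E, A)): towers=[B/F/C/A/E; D] holding=-
step 4 (pickup(D)): towers=[B/F/C/A/E] holding=D
step 5 (stack(D, E)): towers=[B/F/C/A/E/D] holding=-
step 6 (unstack(D, E)): towers=[B/F/C/A/E] holding=D
step 7 (unstack(A, D)) [no-op]: towers=[B/F/C/A/E] holding=D

towers=[B/F/C/A/E] holding=D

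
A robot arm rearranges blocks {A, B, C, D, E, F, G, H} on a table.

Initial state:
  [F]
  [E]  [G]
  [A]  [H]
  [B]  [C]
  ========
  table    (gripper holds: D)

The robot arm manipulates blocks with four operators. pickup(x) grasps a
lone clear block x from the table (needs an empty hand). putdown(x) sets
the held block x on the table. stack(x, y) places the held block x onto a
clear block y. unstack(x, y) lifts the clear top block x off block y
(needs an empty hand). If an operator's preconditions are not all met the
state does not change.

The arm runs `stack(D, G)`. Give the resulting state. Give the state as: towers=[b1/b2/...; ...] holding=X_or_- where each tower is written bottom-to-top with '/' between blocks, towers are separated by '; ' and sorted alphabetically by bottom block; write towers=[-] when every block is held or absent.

before: towers=[B/A/E/F; C/H/G] holding=D
pre[stack(D, G)]: holding(D) ok, clear(G) ok, D≠G ok
all met → apply stack(D, G)
after:  towers=[B/A/E/F; C/H/G/D] holding=-

towers=[B/A/E/F; C/H/G/D] holding=-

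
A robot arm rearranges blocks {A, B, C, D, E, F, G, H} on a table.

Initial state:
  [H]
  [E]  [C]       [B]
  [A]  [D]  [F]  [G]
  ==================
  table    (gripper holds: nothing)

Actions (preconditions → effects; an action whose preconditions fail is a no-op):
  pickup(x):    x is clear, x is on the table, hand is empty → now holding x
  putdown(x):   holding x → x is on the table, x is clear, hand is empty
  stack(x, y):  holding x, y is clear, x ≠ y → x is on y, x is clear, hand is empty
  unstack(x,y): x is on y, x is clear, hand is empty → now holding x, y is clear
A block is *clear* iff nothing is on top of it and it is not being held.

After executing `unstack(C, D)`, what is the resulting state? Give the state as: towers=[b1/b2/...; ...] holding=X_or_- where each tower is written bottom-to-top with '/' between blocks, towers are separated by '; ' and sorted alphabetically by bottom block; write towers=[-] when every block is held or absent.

towers=[A/E/H; D; F; G/B] holding=C

before: towers=[A/E/H; D/C; F; G/B] holding=-
pre[unstack(C, D)]: on(C,D) yes, clear(C) yes, handempty yes
all met → apply unstack(C, D)
after:  towers=[A/E/H; D; F; G/B] holding=C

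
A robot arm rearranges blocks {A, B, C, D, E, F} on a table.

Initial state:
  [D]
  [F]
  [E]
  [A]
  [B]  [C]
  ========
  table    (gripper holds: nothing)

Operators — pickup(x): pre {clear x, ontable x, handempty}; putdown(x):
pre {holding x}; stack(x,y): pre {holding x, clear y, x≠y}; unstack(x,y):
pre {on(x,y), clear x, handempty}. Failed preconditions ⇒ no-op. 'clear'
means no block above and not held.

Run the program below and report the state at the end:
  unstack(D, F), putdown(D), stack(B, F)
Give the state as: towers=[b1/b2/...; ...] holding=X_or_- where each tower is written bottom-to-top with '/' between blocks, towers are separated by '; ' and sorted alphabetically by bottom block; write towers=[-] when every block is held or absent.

towers=[B/A/E/F; C; D] holding=-

step 1 (unstack(D, F)): towers=[B/A/E/F; C] holding=D
step 2 (putdown(D)): towers=[B/A/E/F; C; D] holding=-
step 3 (stack(B, F)) [no-op]: towers=[B/A/E/F; C; D] holding=-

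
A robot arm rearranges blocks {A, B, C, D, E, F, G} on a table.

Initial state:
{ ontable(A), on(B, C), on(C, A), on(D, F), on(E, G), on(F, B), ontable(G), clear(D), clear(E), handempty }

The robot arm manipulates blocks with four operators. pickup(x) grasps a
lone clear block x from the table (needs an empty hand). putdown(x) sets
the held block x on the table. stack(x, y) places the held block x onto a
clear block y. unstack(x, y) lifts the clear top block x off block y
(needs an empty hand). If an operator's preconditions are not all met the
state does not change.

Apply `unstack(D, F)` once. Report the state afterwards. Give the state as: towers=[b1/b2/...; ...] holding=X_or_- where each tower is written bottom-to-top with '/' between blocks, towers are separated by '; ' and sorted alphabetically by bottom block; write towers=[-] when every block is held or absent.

towers=[A/C/B/F; G/E] holding=D

before: towers=[A/C/B/F/D; G/E] holding=-
pre[unstack(D, F)]: on(D,F) yes, clear(D) yes, handempty yes
all met → apply unstack(D, F)
after:  towers=[A/C/B/F; G/E] holding=D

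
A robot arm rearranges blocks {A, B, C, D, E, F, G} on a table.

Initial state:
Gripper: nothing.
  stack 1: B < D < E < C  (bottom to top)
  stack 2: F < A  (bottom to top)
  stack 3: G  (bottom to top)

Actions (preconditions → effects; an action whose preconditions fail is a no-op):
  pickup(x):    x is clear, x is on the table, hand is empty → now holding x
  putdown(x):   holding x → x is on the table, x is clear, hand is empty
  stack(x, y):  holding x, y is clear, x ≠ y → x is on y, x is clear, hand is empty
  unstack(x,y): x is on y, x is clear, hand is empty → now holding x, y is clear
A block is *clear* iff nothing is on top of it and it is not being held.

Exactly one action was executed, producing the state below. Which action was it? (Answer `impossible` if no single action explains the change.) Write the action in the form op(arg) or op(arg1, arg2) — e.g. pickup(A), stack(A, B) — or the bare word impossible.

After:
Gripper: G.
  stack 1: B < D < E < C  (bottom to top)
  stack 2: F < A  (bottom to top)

pickup(G)

target: towers=[B/D/E/C; F/A] holding=G
         pickup(G) → towers=[B/D/E/C; F/A] holding=G  ← match
     unstack(A, F) → towers=[B/D/E/C; F; G] holding=A
     unstack(C, E) → towers=[B/D/E; F/A; G] holding=C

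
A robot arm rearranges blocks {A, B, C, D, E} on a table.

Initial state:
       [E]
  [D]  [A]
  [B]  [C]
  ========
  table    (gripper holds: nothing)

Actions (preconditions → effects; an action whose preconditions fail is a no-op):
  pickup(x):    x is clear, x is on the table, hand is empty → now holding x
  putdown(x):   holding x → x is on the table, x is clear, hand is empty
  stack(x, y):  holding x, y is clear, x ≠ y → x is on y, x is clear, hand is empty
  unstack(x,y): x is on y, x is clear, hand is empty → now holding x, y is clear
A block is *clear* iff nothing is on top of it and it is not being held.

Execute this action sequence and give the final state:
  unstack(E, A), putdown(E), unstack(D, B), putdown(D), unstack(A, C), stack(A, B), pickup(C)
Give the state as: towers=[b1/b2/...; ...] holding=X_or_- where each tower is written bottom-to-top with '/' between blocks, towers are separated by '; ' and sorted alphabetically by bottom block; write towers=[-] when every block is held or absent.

step 1 (unstack(E, A)): towers=[B/D; C/A] holding=E
step 2 (putdown(E)): towers=[B/D; C/A; E] holding=-
step 3 (unstack(D, B)): towers=[B; C/A; E] holding=D
step 4 (putdown(D)): towers=[B; C/A; D; E] holding=-
step 5 (unstack(A, C)): towers=[B; C; D; E] holding=A
step 6 (stack(A, B)): towers=[B/A; C; D; E] holding=-
step 7 (pickup(C)): towers=[B/A; D; E] holding=C

towers=[B/A; D; E] holding=C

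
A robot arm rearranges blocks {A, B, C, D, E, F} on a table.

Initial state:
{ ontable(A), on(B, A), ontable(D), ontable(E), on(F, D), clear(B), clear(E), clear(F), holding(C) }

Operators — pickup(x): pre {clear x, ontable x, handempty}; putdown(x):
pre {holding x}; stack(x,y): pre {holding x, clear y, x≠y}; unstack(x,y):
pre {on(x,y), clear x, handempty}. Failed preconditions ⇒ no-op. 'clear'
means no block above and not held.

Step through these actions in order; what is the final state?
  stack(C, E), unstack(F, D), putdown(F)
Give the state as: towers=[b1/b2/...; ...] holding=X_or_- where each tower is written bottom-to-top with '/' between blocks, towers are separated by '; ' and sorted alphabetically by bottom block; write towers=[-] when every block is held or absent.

towers=[A/B; D; E/C; F] holding=-

step 1 (stack(C, E)): towers=[A/B; D/F; E/C] holding=-
step 2 (unstack(F, D)): towers=[A/B; D; E/C] holding=F
step 3 (putdown(F)): towers=[A/B; D; E/C; F] holding=-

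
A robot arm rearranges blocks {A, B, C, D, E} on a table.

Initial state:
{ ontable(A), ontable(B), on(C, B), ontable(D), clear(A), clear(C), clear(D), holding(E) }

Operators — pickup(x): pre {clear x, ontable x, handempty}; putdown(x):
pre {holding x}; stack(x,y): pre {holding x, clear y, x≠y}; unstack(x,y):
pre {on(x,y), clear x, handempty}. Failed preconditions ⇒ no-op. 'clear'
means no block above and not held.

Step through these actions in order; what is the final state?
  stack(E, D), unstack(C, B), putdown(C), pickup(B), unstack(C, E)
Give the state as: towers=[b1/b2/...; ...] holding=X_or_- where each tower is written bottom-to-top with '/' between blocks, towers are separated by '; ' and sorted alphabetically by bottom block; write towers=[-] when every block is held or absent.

step 1 (stack(E, D)): towers=[A; B/C; D/E] holding=-
step 2 (unstack(C, B)): towers=[A; B; D/E] holding=C
step 3 (putdown(C)): towers=[A; B; C; D/E] holding=-
step 4 (pickup(B)): towers=[A; C; D/E] holding=B
step 5 (unstack(C, E)) [no-op]: towers=[A; C; D/E] holding=B

towers=[A; C; D/E] holding=B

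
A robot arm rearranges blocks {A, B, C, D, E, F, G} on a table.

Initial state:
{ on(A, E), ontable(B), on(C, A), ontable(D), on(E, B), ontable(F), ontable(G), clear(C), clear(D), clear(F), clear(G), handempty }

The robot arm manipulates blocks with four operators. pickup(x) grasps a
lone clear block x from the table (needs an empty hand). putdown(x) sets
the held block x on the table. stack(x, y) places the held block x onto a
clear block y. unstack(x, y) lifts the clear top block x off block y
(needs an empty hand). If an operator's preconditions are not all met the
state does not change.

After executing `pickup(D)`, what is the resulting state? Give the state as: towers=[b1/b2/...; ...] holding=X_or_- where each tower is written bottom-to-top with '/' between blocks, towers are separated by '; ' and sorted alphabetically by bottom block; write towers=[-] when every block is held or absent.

towers=[B/E/A/C; F; G] holding=D

before: towers=[B/E/A/C; D; F; G] holding=-
pre[pickup(D)]: clear(D) ok, ontable(D) ok, handempty ok
all met → apply pickup(D)
after:  towers=[B/E/A/C; F; G] holding=D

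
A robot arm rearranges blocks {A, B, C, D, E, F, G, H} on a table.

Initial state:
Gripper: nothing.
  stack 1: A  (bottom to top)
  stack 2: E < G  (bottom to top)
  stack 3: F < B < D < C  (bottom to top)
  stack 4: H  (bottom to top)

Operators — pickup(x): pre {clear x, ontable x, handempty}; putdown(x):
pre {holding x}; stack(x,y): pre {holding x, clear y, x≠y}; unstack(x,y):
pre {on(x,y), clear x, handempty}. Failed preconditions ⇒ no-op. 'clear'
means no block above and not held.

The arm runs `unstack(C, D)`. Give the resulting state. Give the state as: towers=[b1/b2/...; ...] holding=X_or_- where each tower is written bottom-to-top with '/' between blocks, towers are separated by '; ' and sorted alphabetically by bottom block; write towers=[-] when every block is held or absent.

before: towers=[A; E/G; F/B/D/C; H] holding=-
pre[unstack(C, D)]: on(C,D) ok, clear(C) ok, handempty ok
all met → apply unstack(C, D)
after:  towers=[A; E/G; F/B/D; H] holding=C

towers=[A; E/G; F/B/D; H] holding=C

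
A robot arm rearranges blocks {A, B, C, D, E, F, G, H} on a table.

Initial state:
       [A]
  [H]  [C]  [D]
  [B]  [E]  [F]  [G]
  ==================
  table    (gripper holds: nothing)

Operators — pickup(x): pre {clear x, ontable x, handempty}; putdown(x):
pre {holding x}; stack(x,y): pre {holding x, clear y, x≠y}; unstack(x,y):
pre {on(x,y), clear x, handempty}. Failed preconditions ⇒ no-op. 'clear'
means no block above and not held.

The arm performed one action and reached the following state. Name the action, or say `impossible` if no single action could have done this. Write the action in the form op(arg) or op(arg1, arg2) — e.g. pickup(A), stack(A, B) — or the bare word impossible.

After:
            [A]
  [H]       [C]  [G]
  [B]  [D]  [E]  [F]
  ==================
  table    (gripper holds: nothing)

impossible

target: towers=[B/H; D; E/C/A; F/G] holding=-
         pickup(G) → towers=[B/H; E/C/A; F/D] holding=G
     unstack(A, C) → towers=[B/H; E/C; F/D; G] holding=A
     unstack(H, B) → towers=[B; E/C/A; F/D; G] holding=H
     unstack(D, F) → towers=[B/H; E/C/A; F; G] holding=D
none of the 4 applicable actions match → impossible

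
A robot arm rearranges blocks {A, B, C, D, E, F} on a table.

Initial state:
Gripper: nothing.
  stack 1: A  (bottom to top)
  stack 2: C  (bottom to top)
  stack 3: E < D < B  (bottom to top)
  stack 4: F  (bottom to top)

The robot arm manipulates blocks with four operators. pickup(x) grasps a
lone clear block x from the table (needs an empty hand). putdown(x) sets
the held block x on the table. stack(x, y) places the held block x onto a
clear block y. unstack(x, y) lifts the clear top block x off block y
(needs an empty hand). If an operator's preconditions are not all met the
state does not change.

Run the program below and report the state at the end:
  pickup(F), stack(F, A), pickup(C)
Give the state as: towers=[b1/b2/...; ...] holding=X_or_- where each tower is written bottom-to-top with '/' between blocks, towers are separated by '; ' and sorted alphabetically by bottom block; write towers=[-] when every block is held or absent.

step 1 (pickup(F)): towers=[A; C; E/D/B] holding=F
step 2 (stack(F, A)): towers=[A/F; C; E/D/B] holding=-
step 3 (pickup(C)): towers=[A/F; E/D/B] holding=C

towers=[A/F; E/D/B] holding=C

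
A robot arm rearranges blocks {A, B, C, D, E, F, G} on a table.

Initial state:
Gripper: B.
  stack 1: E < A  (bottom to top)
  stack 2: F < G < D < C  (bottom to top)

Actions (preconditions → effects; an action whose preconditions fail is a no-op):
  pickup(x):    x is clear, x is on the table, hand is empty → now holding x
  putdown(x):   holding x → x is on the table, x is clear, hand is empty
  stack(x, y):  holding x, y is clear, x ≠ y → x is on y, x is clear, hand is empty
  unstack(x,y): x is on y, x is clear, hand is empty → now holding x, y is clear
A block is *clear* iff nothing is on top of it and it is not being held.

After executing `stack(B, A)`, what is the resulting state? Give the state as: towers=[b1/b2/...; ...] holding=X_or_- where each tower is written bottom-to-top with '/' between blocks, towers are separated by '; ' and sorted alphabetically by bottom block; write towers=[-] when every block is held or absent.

towers=[E/A/B; F/G/D/C] holding=-

before: towers=[E/A; F/G/D/C] holding=B
pre[stack(B, A)]: holding(B) yes, clear(A) yes, B≠A yes
all met → apply stack(B, A)
after:  towers=[E/A/B; F/G/D/C] holding=-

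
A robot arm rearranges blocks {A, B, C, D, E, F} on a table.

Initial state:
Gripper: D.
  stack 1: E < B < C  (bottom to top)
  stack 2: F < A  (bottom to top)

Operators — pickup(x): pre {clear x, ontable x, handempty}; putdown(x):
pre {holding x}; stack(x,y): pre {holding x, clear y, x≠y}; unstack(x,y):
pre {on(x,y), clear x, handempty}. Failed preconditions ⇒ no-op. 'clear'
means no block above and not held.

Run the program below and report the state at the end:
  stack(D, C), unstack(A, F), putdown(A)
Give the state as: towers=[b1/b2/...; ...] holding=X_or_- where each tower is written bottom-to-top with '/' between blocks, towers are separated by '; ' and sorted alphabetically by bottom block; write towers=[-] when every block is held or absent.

towers=[A; E/B/C/D; F] holding=-

step 1 (stack(D, C)): towers=[E/B/C/D; F/A] holding=-
step 2 (unstack(A, F)): towers=[E/B/C/D; F] holding=A
step 3 (putdown(A)): towers=[A; E/B/C/D; F] holding=-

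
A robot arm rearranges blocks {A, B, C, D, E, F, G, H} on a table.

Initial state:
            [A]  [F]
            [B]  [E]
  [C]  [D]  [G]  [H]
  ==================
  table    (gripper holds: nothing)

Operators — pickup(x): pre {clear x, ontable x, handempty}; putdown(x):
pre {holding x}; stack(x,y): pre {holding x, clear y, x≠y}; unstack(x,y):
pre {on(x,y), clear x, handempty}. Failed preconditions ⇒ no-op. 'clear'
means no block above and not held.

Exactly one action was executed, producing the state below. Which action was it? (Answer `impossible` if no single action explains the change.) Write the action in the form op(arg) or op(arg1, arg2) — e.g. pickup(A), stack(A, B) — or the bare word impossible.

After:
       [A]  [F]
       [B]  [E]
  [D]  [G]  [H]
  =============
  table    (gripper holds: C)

pickup(C)

target: towers=[D; G/B/A; H/E/F] holding=C
     unstack(A, B) → towers=[C; D; G/B; H/E/F] holding=A
     unstack(F, E) → towers=[C; D; G/B/A; H/E] holding=F
         pickup(D) → towers=[C; G/B/A; H/E/F] holding=D
         pickup(C) → towers=[D; G/B/A; H/E/F] holding=C  ← match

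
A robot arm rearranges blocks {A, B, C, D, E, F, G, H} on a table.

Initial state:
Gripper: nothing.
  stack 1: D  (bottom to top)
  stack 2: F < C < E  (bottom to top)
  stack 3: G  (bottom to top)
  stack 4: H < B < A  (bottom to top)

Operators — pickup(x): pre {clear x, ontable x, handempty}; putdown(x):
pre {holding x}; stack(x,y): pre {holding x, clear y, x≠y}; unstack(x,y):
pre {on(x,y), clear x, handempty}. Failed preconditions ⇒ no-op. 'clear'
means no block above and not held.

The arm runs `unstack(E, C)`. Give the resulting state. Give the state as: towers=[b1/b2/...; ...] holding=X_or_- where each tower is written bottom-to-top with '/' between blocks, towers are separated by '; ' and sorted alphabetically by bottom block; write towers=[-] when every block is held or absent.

towers=[D; F/C; G; H/B/A] holding=E

before: towers=[D; F/C/E; G; H/B/A] holding=-
pre[unstack(E, C)]: on(E,C) ok, clear(E) ok, handempty ok
all met → apply unstack(E, C)
after:  towers=[D; F/C; G; H/B/A] holding=E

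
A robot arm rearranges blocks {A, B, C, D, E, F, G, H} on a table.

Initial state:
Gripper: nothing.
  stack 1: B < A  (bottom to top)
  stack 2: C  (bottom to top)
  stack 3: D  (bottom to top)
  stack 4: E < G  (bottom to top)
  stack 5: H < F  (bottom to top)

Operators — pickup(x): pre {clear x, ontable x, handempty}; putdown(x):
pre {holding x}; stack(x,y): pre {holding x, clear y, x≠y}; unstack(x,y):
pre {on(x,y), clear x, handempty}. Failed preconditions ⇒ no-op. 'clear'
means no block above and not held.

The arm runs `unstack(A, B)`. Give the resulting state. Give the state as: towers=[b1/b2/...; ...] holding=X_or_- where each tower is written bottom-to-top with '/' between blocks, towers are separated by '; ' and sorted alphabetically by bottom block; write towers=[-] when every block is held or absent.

before: towers=[B/A; C; D; E/G; H/F] holding=-
pre[unstack(A, B)]: on(A,B) ok, clear(A) ok, handempty ok
all met → apply unstack(A, B)
after:  towers=[B; C; D; E/G; H/F] holding=A

towers=[B; C; D; E/G; H/F] holding=A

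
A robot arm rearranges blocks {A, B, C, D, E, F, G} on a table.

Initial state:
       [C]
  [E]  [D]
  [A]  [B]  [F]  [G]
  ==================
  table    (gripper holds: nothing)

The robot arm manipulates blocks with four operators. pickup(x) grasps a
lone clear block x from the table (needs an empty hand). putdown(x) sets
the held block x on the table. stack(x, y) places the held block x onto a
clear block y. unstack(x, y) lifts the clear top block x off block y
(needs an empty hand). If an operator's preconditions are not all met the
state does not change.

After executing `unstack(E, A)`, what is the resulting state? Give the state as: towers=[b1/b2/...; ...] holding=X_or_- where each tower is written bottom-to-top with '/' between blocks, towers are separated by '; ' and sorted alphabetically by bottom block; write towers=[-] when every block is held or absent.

towers=[A; B/D/C; F; G] holding=E

before: towers=[A/E; B/D/C; F; G] holding=-
pre[unstack(E, A)]: on(E,A) yes, clear(E) yes, handempty yes
all met → apply unstack(E, A)
after:  towers=[A; B/D/C; F; G] holding=E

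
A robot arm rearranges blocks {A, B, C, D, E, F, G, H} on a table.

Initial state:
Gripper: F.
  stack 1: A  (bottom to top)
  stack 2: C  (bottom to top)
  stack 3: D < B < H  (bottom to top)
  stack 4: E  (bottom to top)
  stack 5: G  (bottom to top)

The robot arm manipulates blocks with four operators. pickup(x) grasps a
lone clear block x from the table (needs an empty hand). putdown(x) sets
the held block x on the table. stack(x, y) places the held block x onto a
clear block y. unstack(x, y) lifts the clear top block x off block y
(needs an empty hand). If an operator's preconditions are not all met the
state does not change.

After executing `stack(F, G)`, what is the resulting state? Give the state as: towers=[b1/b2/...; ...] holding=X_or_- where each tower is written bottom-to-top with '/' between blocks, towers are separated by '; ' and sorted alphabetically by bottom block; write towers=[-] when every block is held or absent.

before: towers=[A; C; D/B/H; E; G] holding=F
pre[stack(F, G)]: holding(F) yes, clear(G) yes, F≠G yes
all met → apply stack(F, G)
after:  towers=[A; C; D/B/H; E; G/F] holding=-

towers=[A; C; D/B/H; E; G/F] holding=-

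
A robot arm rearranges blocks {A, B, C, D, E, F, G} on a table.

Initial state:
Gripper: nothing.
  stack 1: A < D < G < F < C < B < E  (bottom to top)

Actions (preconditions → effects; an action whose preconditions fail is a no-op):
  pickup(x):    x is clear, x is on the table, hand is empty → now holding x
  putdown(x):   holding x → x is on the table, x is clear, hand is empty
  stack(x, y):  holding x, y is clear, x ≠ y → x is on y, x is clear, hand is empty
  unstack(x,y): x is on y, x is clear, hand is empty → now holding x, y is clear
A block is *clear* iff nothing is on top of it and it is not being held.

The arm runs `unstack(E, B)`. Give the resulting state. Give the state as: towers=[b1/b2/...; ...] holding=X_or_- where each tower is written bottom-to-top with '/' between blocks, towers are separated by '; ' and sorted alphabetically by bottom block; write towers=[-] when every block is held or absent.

towers=[A/D/G/F/C/B] holding=E

before: towers=[A/D/G/F/C/B/E] holding=-
pre[unstack(E, B)]: on(E,B) ok, clear(E) ok, handempty ok
all met → apply unstack(E, B)
after:  towers=[A/D/G/F/C/B] holding=E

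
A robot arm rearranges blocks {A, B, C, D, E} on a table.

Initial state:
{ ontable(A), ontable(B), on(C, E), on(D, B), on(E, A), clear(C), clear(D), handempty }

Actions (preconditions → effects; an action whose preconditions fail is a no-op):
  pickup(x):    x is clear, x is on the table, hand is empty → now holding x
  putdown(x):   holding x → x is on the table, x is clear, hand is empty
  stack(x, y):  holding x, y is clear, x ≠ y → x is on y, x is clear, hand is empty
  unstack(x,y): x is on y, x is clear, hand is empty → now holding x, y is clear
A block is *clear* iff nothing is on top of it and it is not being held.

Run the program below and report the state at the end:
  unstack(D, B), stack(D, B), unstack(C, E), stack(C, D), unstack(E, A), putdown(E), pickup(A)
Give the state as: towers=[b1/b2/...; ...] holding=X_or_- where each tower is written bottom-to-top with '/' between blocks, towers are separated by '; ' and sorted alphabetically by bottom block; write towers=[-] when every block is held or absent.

step 1 (unstack(D, B)): towers=[A/E/C; B] holding=D
step 2 (stack(D, B)): towers=[A/E/C; B/D] holding=-
step 3 (unstack(C, E)): towers=[A/E; B/D] holding=C
step 4 (stack(C, D)): towers=[A/E; B/D/C] holding=-
step 5 (unstack(E, A)): towers=[A; B/D/C] holding=E
step 6 (putdown(E)): towers=[A; B/D/C; E] holding=-
step 7 (pickup(A)): towers=[B/D/C; E] holding=A

towers=[B/D/C; E] holding=A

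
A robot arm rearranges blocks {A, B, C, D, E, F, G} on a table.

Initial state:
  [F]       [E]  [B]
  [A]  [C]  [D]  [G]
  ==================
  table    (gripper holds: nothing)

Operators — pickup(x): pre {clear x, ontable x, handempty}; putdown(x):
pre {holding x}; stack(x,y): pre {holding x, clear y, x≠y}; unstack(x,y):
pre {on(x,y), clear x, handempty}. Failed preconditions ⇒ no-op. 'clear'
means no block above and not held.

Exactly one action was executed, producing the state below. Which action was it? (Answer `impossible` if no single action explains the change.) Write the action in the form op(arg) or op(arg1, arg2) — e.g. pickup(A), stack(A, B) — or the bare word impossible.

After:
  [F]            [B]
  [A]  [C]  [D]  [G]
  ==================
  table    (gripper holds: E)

target: towers=[A/F; C; D; G/B] holding=E
     unstack(B, G) → towers=[A/F; C; D/E; G] holding=B
     unstack(F, A) → towers=[A; C; D/E; G/B] holding=F
     unstack(E, D) → towers=[A/F; C; D; G/B] holding=E  ← match
         pickup(C) → towers=[A/F; D/E; G/B] holding=C

unstack(E, D)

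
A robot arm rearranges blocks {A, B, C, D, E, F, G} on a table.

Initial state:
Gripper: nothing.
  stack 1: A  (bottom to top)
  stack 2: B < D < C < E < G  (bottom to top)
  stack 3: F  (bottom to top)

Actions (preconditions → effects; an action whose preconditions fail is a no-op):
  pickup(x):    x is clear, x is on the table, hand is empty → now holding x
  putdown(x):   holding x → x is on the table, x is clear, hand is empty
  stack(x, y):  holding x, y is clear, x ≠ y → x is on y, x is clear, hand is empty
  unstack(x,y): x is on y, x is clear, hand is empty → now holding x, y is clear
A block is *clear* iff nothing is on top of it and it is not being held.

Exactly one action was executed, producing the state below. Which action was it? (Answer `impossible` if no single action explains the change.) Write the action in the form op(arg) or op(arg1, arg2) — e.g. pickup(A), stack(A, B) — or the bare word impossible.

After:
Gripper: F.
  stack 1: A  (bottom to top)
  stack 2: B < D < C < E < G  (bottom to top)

pickup(F)

target: towers=[A; B/D/C/E/G] holding=F
         pickup(F) → towers=[A; B/D/C/E/G] holding=F  ← match
     unstack(G, E) → towers=[A; B/D/C/E; F] holding=G
         pickup(A) → towers=[B/D/C/E/G; F] holding=A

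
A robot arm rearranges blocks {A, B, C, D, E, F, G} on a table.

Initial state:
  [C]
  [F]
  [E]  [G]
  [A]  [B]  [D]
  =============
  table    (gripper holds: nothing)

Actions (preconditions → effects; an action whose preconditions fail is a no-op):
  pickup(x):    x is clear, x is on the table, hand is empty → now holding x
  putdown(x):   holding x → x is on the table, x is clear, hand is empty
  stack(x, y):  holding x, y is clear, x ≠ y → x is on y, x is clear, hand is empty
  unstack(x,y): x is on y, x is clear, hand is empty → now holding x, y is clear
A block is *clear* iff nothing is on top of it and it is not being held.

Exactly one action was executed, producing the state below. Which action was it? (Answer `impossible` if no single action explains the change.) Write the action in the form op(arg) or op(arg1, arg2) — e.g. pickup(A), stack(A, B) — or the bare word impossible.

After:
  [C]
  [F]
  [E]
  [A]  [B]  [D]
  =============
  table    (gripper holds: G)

unstack(G, B)

target: towers=[A/E/F/C; B; D] holding=G
     unstack(G, B) → towers=[A/E/F/C; B; D] holding=G  ← match
         pickup(D) → towers=[A/E/F/C; B/G] holding=D
     unstack(C, F) → towers=[A/E/F; B/G; D] holding=C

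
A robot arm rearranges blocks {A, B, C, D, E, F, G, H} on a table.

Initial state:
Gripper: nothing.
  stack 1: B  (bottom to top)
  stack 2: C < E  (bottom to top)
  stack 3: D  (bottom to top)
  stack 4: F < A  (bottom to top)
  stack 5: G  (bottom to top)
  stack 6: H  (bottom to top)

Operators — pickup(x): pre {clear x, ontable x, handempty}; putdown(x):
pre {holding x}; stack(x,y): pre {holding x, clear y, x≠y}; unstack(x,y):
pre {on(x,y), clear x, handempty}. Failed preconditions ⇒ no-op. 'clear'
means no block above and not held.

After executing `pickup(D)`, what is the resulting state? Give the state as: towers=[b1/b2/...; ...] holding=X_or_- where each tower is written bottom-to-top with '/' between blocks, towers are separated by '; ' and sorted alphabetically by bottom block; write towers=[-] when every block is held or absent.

towers=[B; C/E; F/A; G; H] holding=D

before: towers=[B; C/E; D; F/A; G; H] holding=-
pre[pickup(D)]: clear(D) yes, ontable(D) yes, handempty yes
all met → apply pickup(D)
after:  towers=[B; C/E; F/A; G; H] holding=D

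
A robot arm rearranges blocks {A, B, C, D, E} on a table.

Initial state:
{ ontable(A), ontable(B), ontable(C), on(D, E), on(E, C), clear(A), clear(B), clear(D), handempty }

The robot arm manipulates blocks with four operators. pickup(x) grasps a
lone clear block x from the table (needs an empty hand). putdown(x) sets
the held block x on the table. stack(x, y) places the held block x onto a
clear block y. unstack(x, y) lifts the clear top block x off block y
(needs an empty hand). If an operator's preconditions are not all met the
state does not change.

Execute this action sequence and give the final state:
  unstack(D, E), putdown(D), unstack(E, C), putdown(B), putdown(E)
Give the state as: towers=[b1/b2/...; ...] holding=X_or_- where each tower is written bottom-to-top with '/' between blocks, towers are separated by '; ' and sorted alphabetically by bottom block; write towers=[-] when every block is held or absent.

step 1 (unstack(D, E)): towers=[A; B; C/E] holding=D
step 2 (putdown(D)): towers=[A; B; C/E; D] holding=-
step 3 (unstack(E, C)): towers=[A; B; C; D] holding=E
step 4 (putdown(B)) [no-op]: towers=[A; B; C; D] holding=E
step 5 (putdown(E)): towers=[A; B; C; D; E] holding=-

towers=[A; B; C; D; E] holding=-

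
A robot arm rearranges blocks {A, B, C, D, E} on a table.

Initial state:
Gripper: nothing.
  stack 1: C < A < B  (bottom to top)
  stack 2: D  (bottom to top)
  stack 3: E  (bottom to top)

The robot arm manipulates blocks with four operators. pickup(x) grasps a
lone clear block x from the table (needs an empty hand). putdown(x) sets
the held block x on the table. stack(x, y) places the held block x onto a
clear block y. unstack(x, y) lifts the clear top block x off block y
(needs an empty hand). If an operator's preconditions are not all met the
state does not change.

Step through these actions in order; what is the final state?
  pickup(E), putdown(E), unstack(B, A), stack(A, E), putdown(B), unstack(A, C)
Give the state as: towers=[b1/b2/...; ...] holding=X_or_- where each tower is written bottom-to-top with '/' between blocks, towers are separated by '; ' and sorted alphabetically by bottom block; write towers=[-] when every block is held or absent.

towers=[B; C; D; E] holding=A

step 1 (pickup(E)): towers=[C/A/B; D] holding=E
step 2 (putdown(E)): towers=[C/A/B; D; E] holding=-
step 3 (unstack(B, A)): towers=[C/A; D; E] holding=B
step 4 (stack(A, E)) [no-op]: towers=[C/A; D; E] holding=B
step 5 (putdown(B)): towers=[B; C/A; D; E] holding=-
step 6 (unstack(A, C)): towers=[B; C; D; E] holding=A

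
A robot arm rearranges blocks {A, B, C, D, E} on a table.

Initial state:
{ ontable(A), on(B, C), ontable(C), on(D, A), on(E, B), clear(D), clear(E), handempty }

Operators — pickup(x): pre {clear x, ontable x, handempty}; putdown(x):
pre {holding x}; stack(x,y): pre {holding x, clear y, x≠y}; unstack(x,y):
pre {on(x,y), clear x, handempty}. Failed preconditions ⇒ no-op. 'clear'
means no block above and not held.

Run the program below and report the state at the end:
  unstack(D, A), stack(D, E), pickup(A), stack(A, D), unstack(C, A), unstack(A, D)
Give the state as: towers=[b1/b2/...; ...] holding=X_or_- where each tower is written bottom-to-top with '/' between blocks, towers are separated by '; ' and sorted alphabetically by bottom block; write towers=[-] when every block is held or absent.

step 1 (unstack(D, A)): towers=[A; C/B/E] holding=D
step 2 (stack(D, E)): towers=[A; C/B/E/D] holding=-
step 3 (pickup(A)): towers=[C/B/E/D] holding=A
step 4 (stack(A, D)): towers=[C/B/E/D/A] holding=-
step 5 (unstack(C, A)) [no-op]: towers=[C/B/E/D/A] holding=-
step 6 (unstack(A, D)): towers=[C/B/E/D] holding=A

towers=[C/B/E/D] holding=A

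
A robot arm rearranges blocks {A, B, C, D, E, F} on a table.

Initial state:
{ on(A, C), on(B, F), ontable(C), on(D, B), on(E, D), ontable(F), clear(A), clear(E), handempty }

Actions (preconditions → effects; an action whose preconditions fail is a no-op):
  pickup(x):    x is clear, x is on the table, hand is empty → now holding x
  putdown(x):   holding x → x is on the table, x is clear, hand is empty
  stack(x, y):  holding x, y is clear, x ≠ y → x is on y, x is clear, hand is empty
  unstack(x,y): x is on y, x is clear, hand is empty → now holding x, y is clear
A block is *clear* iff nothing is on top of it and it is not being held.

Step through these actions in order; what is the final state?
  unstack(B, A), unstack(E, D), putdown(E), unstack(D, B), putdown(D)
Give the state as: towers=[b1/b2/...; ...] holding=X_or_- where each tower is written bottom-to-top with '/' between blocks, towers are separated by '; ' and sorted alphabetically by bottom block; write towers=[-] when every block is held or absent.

towers=[C/A; D; E; F/B] holding=-

step 1 (unstack(B, A)) [no-op]: towers=[C/A; F/B/D/E] holding=-
step 2 (unstack(E, D)): towers=[C/A; F/B/D] holding=E
step 3 (putdown(E)): towers=[C/A; E; F/B/D] holding=-
step 4 (unstack(D, B)): towers=[C/A; E; F/B] holding=D
step 5 (putdown(D)): towers=[C/A; D; E; F/B] holding=-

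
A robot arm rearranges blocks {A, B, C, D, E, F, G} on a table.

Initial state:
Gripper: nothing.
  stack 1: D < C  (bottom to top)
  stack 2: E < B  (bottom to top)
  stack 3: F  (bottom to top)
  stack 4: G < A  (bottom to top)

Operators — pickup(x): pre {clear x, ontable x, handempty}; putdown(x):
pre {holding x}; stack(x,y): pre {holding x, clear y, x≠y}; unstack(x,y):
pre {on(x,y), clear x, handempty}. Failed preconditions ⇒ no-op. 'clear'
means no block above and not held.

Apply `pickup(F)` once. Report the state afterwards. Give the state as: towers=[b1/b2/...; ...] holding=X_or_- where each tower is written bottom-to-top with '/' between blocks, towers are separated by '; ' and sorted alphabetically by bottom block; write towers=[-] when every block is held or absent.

towers=[D/C; E/B; G/A] holding=F

before: towers=[D/C; E/B; F; G/A] holding=-
pre[pickup(F)]: clear(F) yes, ontable(F) yes, handempty yes
all met → apply pickup(F)
after:  towers=[D/C; E/B; G/A] holding=F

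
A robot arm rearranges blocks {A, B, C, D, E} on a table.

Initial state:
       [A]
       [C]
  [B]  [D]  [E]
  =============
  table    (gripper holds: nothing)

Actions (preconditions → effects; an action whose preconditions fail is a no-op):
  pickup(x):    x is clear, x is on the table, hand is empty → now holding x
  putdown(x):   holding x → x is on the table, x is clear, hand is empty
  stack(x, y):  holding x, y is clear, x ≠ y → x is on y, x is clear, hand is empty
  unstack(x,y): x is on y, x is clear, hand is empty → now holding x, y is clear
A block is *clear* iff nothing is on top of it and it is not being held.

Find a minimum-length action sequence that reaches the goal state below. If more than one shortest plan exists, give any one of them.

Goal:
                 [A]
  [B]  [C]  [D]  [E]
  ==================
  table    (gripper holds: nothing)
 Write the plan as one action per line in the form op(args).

unstack(A, C)
stack(A, E)
unstack(C, D)
putdown(C)

step 1 (unstack(A, C)): towers=[B; D/C; E] holding=A
step 2 (stack(A, E)): towers=[B; D/C; E/A] holding=-
step 3 (unstack(C, D)): towers=[B; D; E/A] holding=C
step 4 (putdown(C)): towers=[B; C; D; E/A] holding=-
goal check: towers=[B; C; D; E/A] holding=- — reached (length 4, optimal by BFS)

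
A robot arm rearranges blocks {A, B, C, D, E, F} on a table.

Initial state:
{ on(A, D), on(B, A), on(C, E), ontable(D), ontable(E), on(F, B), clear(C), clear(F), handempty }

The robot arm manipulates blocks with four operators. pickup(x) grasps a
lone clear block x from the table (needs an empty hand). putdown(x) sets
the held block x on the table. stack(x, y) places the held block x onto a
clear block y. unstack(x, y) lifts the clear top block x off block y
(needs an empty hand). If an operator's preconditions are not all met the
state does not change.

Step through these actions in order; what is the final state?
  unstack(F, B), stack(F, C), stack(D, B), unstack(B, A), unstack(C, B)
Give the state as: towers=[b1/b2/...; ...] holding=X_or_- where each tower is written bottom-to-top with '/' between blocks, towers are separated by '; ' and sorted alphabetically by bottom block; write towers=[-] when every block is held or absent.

towers=[D/A; E/C/F] holding=B

step 1 (unstack(F, B)): towers=[D/A/B; E/C] holding=F
step 2 (stack(F, C)): towers=[D/A/B; E/C/F] holding=-
step 3 (stack(D, B)) [no-op]: towers=[D/A/B; E/C/F] holding=-
step 4 (unstack(B, A)): towers=[D/A; E/C/F] holding=B
step 5 (unstack(C, B)) [no-op]: towers=[D/A; E/C/F] holding=B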